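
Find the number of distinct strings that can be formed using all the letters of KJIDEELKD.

Letter multiplicities in KJIDEELKD: D×2, E×2, I×1, J×1, K×2, L×1.
So there are 9! / (2!·2!·2!) = 45360 distinguishable arrangements.

45360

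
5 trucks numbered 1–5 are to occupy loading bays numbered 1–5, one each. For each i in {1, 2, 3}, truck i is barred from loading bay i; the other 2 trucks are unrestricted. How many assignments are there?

64

Let Aᵢ (for i ∈ {1, 2, 3}) be the placements that put truck i in its forbidden loading bay. Any j of these fix j positions, leaving (5−j)! ways to fill the rest, and there are C(3,j) ways to pick which j.
By inclusion–exclusion, the number of valid placements is Σ_{j=0}^{3} (−1)^j C(3,j)·(5−j)!.
Computing: 120 − 72 + 18 − 2 = 64.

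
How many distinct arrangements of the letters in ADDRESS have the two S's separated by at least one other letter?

900

There are 7!/(2!·2!) = 1260 arrangements of ADDRESS in total.
If the two S's are adjacent, glue them into one block, leaving 6 items to arrange: (6)!/(2!) = 360 ways.
Hence 1260 − 360 = 900.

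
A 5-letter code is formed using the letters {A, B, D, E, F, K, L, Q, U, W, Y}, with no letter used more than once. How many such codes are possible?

Choose and order 5 of the 11 symbols: the first letter has 11 options, the next 10, and so on down to 7.
That product is 11 × 10 × 9 × 8 × 7 = 55440.

55440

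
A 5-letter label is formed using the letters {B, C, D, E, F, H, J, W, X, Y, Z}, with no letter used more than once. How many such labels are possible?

55440

Choose and order 5 of the 11 symbols: the first letter has 11 options, the next 10, and so on down to 7.
11 × 10 × 9 × 8 × 7 = 55440.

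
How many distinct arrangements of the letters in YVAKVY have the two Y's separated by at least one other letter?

Total arrangements of YVAKVY: 6!/(2!·2!) = 180.
Arrangements with the Y's together: treat YY as one letter, giving (5)!/(2!) = 60.
Hence 180 − 60 = 120.

120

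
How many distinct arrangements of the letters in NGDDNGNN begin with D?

105

Fix D in the first position and arrange the remaining 7 letters.
Those 7 letters have G appearing twice and N appearing 4 times, giving (7)!/(4!·2!) = 105.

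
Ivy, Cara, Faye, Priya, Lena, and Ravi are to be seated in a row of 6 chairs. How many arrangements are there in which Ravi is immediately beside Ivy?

240

Place the 4 others and the Ravi-Ivy pair as 5 objects in a line; the pair has 2 internal arrangements.
So the count is 2·(5)! = 240.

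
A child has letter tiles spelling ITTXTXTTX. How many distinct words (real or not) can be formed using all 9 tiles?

504

The 9 letters of ITTXTXTTX have repeats: T appearing 5 times and X appearing 3 times.
So there are 9! / (5!·3!) = 504 distinguishable arrangements.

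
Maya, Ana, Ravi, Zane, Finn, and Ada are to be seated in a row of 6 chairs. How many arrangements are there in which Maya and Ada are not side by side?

480

Of the 6! = 720 arrangements, those with Maya and Ada adjacent number 2 × 5! = 240 (treat the pair as a block with 2 internal orders).
So 720 − 240 = 480 arrangements keep them apart.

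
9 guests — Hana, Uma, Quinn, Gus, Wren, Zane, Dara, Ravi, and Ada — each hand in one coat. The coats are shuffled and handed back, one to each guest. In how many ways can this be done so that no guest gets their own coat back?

Let Aᵢ be the assignments in which guest i gets their own coat. We want the size of the complement of A₁∪…∪A_9.
By inclusion–exclusion this is Σ_{j=0}^{9} (−1)^j C(9,j)·(9−j)!.
Computing: 362880 − 362880 + 181440 − 60480 + 15120 − 3024 + 504 − 72 + 9 − 1 = 133496.

133496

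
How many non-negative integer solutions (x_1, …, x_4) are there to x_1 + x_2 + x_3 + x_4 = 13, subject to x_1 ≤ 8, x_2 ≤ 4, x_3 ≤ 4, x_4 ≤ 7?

161

Ignoring the caps, the number of non-negative solutions to x_1+…+x_4 = 13 is C(16,3) = 560.
Subtract solutions that violate a single cap (substitute x_i' = x_i − (cap_i+1)): x_1 ≥ 9 gives C(7,3) = 35; x_2 ≥ 5 gives C(11,3) = 165; x_3 ≥ 5 gives C(11,3) = 165; x_4 ≥ 8 gives C(8,3) = 56. Together 421.
Add back pairs where two caps are both exceeded: 0 + 0 + 0 + 20 + 1 + 1 = 22.
By inclusion–exclusion the count is 560 − 421 + 22 = 161.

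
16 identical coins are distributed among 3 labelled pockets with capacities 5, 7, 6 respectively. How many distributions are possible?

6

Ignoring the caps, the number of non-negative solutions to x_1+…+x_3 = 16 is C(18,2) = 153.
Subtract solutions that violate a single cap (substitute x_i' = x_i − (cap_i+1)): x_1 ≥ 6 gives C(12,2) = 66; x_2 ≥ 8 gives C(10,2) = 45; x_3 ≥ 7 gives C(11,2) = 55. Together 166.
Add back pairs where two caps are both exceeded: 6 + 10 + 3 = 19.
By inclusion–exclusion the count is 153 − 166 + 19 = 6.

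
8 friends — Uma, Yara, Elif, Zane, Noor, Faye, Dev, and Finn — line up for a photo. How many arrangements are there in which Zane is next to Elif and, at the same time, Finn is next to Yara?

Treat {Zane,Elif} as one block (2 orders) and {Finn,Yara} as another (2 orders).
That leaves 6 units to arrange: 2 × 2 × 6! = 4 × 720 = 2880.

2880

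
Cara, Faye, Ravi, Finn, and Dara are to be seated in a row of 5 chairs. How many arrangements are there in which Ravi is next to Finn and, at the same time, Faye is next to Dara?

24

Treat {Ravi,Finn} as one block (2 orders) and {Faye,Dara} as another (2 orders).
That leaves 3 units to arrange: 2 × 2 × 3! = 4 × 6 = 24.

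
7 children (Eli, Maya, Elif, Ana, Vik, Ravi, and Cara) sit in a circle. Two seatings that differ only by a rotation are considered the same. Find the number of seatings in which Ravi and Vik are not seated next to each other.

480

All circular seatings of 7 people number (6)! = 720.
Those with Ravi next to Vik: fuse the pair into one unit and seat 6 units around a circle — 2·(5)! = 240.
Subtracting, 720 − 240 = 480.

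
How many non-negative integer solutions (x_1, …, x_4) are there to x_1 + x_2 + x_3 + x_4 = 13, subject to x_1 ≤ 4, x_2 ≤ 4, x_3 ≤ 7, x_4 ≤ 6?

By stars and bars, unrestricted non-negative solutions to x_1+…+x_4 = 13 number C(13+3,3) = 560.
Subtract solutions that violate a single cap (substitute x_i' = x_i − (cap_i+1)): x_1 ≥ 5 gives C(11,3) = 165; x_2 ≥ 5 gives C(11,3) = 165; x_3 ≥ 8 gives C(8,3) = 56; x_4 ≥ 7 gives C(9,3) = 84. Together 470.
Add back pairs where two caps are both exceeded: 20 + 1 + 4 + 1 + 4 + 0 = 30.
By inclusion–exclusion the count is 560 − 470 + 30 = 120.

120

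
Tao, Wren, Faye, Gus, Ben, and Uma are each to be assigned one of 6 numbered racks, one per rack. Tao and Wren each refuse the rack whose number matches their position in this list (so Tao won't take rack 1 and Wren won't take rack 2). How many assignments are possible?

Let Aᵢ (for i ∈ {1, 2}) be the placements that put person i in their forbidden rack. Any j of these fix j positions, leaving (6−j)! ways to fill the rest, and there are C(2,j) ways to pick which j.
By inclusion–exclusion, the number of valid placements is Σ_{j=0}^{2} (−1)^j C(2,j)·(6−j)!.
Computing: 720 − 240 + 24 = 504.

504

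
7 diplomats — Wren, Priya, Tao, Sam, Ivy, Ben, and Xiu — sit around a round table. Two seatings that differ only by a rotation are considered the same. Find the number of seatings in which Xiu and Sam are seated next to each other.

Glue Xiu and Sam into a block (2 internal orders). Seating 6 units around a circle gives (5)! arrangements.
So 2 × (5)! = 2 × 120 = 240.

240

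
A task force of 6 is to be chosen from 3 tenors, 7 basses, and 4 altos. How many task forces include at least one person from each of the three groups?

2331

Total 6-person selections from all 14: C(14,6) = 3003.
Selections missing a whole group: no tenors → C(11,6) = 462; no basses → C(7,6) = 7; no altos → C(10,6) = 210.
Add back selections omitting two groups (i.e. drawn from a single group): C(3,6) + C(7,6) + C(4,6) = 7.
By inclusion–exclusion: 3003 − 679 + 7 = 2331.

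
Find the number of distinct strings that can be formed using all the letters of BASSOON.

1260

The 7 letters of BASSOON have repeats: O appearing twice and S appearing twice.
Dividing 7! = 5040 by 2!·2! = 4 for the repeated letters gives 1260.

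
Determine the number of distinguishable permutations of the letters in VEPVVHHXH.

10080

VEPVVHHXH has 9 letters with H appearing 3 times and V appearing 3 times.
So there are 9! / (3!·3!) = 10080 distinguishable arrangements.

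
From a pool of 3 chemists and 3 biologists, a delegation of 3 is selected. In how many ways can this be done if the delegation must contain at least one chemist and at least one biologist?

Total 3-person selections from all 6: C(6,3) = 20.
Subtract selections that omit an entire group: no chemists → C(3,3) = 1; no biologists → C(3,3) = 1.
Both groups omitted at once is impossible, so 20 − 2 = 18.

18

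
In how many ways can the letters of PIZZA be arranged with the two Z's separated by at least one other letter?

Total arrangements of PIZZA: 5!/(2!) = 60.
If the two Z's are adjacent, glue them into one block, leaving 4 items to arrange: (4)! = 24 ways.
Subtracting, 60 − 24 = 36 arrangements keep the Z's apart.

36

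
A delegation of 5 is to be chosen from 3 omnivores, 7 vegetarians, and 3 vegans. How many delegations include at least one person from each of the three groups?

With no constraint there are C(13,5) = 1287 possible selections.
Subtract selections that omit an entire group: no omnivores → C(10,5) = 252; no vegetarians → C(6,5) = 6; no vegans → C(10,5) = 252.
Add back selections omitting two groups (i.e. drawn from a single group): C(3,5) + C(7,5) + C(3,5) = 21.
By inclusion–exclusion: 1287 − 510 + 21 = 798.

798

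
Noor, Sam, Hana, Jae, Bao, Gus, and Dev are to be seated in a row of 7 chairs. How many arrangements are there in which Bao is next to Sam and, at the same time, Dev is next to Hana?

480

Treat {Bao,Sam} as one block (2 orders) and {Dev,Hana} as another (2 orders).
That leaves 5 units to arrange: 2 × 2 × 5! = 4 × 120 = 480.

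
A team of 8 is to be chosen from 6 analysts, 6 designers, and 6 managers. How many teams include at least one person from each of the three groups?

Total 8-person selections from all 18: C(18,8) = 43758.
Selections missing a whole group: no analysts → C(12,8) = 495; no designers → C(12,8) = 495; no managers → C(12,8) = 495.
Add back selections omitting two groups (i.e. drawn from a single group): C(6,8) + C(6,8) + C(6,8) = 0.
By inclusion–exclusion: 43758 − 1485 + 0 = 42273.

42273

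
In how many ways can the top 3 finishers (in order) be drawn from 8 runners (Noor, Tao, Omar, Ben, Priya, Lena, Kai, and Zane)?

336

There are 8 choices for 1st place, 7 for 2nd, and 6 for 3rd.
That gives 8 × 7 × 6 = 336.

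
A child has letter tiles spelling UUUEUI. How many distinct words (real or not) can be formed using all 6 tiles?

30

The 6 letters of UUUEUI have repeats: U appearing 4 times.
The number of distinct arrangements is 6!/(4!) = 720/24 = 30.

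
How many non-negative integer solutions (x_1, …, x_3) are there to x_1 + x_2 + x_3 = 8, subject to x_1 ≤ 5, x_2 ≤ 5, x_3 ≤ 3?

18

Without the upper bounds there are C(10,2) = 45 ways to split 8 among 3 variables.
Subtract solutions that violate a single cap (substitute x_i' = x_i − (cap_i+1)): x_1 ≥ 6 gives C(4,2) = 6; x_2 ≥ 6 gives C(4,2) = 6; x_3 ≥ 4 gives C(6,2) = 15. Together 27.
No two caps can be exceeded simultaneously, so the pair terms are all 0.
By inclusion–exclusion the count is 45 − 27 + 0 = 18.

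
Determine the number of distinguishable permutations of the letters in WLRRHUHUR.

15120

Letter multiplicities in WLRRHUHUR: H×2, L×1, R×3, U×2, W×1.
The number of distinct arrangements is 9!/(3!·2!·2!) = 362880/24 = 15120.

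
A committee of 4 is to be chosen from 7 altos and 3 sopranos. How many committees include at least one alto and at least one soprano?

175

With no constraint there are C(10,4) = 210 possible selections.
Selections missing a whole group: no altos → C(3,4) = 0; no sopranos → C(7,4) = 35.
Both groups omitted at once is impossible, so 210 − 35 = 175.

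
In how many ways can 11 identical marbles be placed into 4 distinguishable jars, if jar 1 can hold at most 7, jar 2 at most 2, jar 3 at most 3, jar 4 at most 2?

18

Ignoring the caps, the number of non-negative solutions to x_1+…+x_4 = 11 is C(14,3) = 364.
Subtract solutions that violate a single cap (substitute x_i' = x_i − (cap_i+1)): x_1 ≥ 8 gives C(6,3) = 20; x_2 ≥ 3 gives C(11,3) = 165; x_3 ≥ 4 gives C(10,3) = 120; x_4 ≥ 3 gives C(11,3) = 165. Together 470.
Add back pairs where two caps are both exceeded: 1 + 0 + 1 + 35 + 56 + 35 = 128.
Subtract triples: 0 + 0 + 0 + 4 = 4.
By inclusion–exclusion the count is 364 − 470 + 128 − 4 = 18.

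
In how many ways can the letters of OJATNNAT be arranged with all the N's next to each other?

Treat the 2 copies of N as a single block. The multiset to arrange is then {NN, A, A, J, O, T, T}, 7 items in all.
That gives (7)!/(2!·2!) = 1260 arrangements.

1260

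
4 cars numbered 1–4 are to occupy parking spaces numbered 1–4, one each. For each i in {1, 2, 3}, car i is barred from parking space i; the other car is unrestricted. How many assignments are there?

Let Aᵢ (for i ∈ {1, 2, 3}) be the placements that put car i in its forbidden parking space. Any j of these fix j positions, leaving (4−j)! ways to fill the rest, and there are C(3,j) ways to pick which j.
By inclusion–exclusion, the number of valid placements is Σ_{j=0}^{3} (−1)^j C(3,j)·(4−j)!.
Computing: 24 − 18 + 6 − 1 = 11.

11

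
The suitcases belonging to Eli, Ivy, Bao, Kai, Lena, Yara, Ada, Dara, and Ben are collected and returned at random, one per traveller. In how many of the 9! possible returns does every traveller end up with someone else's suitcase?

This is the derangement count D_9: permutations of 9 items with no fixed point.
By inclusion–exclusion this is Σ_{j=0}^{9} (−1)^j C(9,j)·(9−j)!.
Computing: 362880 − 362880 + 181440 − 60480 + 15120 − 3024 + 504 − 72 + 9 − 1 = 133496.

133496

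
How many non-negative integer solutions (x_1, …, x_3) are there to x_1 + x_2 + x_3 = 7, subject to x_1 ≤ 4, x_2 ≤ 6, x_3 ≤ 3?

19

Ignoring the caps, the number of non-negative solutions to x_1+…+x_3 = 7 is C(9,2) = 36.
Subtract solutions that violate a single cap (substitute x_i' = x_i − (cap_i+1)): x_1 ≥ 5 gives C(4,2) = 6; x_2 ≥ 7 gives C(2,2) = 1; x_3 ≥ 4 gives C(5,2) = 10. Together 17.
No two caps can be exceeded simultaneously, so the pair terms are all 0.
By inclusion–exclusion the count is 36 − 17 + 0 = 19.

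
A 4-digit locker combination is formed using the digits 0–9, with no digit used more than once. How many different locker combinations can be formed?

5040

This is a permutation of 4 out of 10: P(10,4) = 10!/6!.
That product is 10 × 9 × 8 × 7 = 5040.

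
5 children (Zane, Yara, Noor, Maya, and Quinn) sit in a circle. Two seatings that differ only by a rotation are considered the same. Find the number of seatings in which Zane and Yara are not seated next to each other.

12

All circular seatings of 5 people number (4)! = 24.
Those with Zane next to Yara: fuse the pair into one unit and seat 4 units around a circle — 2·(3)! = 12.
Subtracting, 24 − 12 = 12.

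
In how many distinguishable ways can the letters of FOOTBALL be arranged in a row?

10080

FOOTBALL has 8 letters with L appearing twice and O appearing twice.
The number of distinct arrangements is 8!/(2!·2!) = 40320/4 = 10080.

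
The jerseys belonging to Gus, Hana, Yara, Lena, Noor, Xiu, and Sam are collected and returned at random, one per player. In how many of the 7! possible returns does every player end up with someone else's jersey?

1854

Let Aᵢ be the assignments in which player i gets their old jersey. We want the size of the complement of A₁∪…∪A_7.
By inclusion–exclusion this is Σ_{j=0}^{7} (−1)^j C(7,j)·(7−j)!.
Computing: 5040 − 5040 + 2520 − 840 + 210 − 42 + 7 − 1 = 1854.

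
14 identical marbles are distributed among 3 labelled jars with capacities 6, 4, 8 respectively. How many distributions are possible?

By stars and bars, unrestricted non-negative solutions to x_1+…+x_3 = 14 number C(14+2,2) = 120.
Subtract solutions that violate a single cap (substitute x_i' = x_i − (cap_i+1)): x_1 ≥ 7 gives C(9,2) = 36; x_2 ≥ 5 gives C(11,2) = 55; x_3 ≥ 9 gives C(7,2) = 21. Together 112.
Add back pairs where two caps are both exceeded: 6 + 0 + 1 = 7.
By inclusion–exclusion the count is 120 − 112 + 7 = 15.

15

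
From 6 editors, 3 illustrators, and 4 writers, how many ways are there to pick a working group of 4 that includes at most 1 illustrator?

Split by how many illustrators are chosen (0 through 1).
Sum: C(3,0)·C(10,4) + C(3,1)·C(10,3) = 210 + 360 = 570.

570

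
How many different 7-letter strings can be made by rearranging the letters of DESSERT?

The 7 letters of DESSERT have repeats: E appearing twice and S appearing twice.
The number of distinct arrangements is 7!/(2!·2!) = 5040/4 = 1260.

1260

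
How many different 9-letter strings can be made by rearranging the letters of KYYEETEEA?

7560

KYYEETEEA has 9 letters with E appearing 4 times and Y appearing twice.
The number of distinct arrangements is 9!/(4!·2!) = 362880/48 = 7560.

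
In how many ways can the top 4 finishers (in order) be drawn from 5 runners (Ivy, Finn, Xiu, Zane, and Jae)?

This is an ordered selection of 4 from 5: P(5,4).
That gives 5 × 4 × 3 × 2 = 120.

120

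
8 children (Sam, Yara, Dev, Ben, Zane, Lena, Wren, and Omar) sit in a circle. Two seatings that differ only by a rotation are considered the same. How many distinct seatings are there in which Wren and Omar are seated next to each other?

1440

Treat {Wren, Omar} as one unit (2 internal orders) and seat the resulting 7 units around the table: (6)! circular arrangements.
So 2 × (6)! = 2 × 720 = 1440.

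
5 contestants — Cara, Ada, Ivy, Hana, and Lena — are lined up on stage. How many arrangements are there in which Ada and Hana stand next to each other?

Place the 3 others and the Ada-Hana pair as 4 objects in a line; the pair has 2 internal arrangements.
That gives 2 × 4! = 2 × 24 = 48.

48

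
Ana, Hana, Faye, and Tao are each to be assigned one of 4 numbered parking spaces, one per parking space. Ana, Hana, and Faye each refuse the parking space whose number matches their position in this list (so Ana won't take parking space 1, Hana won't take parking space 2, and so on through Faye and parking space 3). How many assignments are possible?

Let Aᵢ (for i ∈ {1, 2, 3}) be the placements that put person i in their forbidden parking space. Any j of these fix j positions, leaving (4−j)! ways to fill the rest, and there are C(3,j) ways to pick which j.
By inclusion–exclusion, the number of valid placements is Σ_{j=0}^{3} (−1)^j C(3,j)·(4−j)!.
Computing: 24 − 18 + 6 − 1 = 11.

11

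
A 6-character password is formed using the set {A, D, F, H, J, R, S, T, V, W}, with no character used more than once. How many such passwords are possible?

151200

Choose and order 6 of the 10 symbols: the first character has 10 options, the next 9, and so on down to 5.
That product is 10 × 9 × 8 × 7 × 6 × 5 = 151200.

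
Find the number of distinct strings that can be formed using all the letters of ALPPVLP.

420

Letter multiplicities in ALPPVLP: A×1, L×2, P×3, V×1.
So there are 7! / (3!·2!) = 420 distinguishable arrangements.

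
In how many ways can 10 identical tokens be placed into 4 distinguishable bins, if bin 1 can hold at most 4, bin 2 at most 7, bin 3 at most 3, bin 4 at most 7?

Ignoring the caps, the number of non-negative solutions to x_1+…+x_4 = 10 is C(13,3) = 286.
Subtract solutions that violate a single cap (substitute x_i' = x_i − (cap_i+1)): x_1 ≥ 5 gives C(8,3) = 56; x_2 ≥ 8 gives C(5,3) = 10; x_3 ≥ 4 gives C(9,3) = 84; x_4 ≥ 8 gives C(5,3) = 10. Together 160.
Add back pairs where two caps are both exceeded: 0 + 4 + 0 + 0 + 0 + 0 = 4.
By inclusion–exclusion the count is 286 − 160 + 4 = 130.

130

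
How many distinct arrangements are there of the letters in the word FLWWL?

30

FLWWL has 5 letters with L appearing twice and W appearing twice.
The number of distinct arrangements is 5!/(2!·2!) = 120/4 = 30.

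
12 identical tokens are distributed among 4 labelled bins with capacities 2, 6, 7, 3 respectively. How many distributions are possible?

Ignoring the caps, the number of non-negative solutions to x_1+…+x_4 = 12 is C(15,3) = 455.
Subtract solutions that violate a single cap (substitute x_i' = x_i − (cap_i+1)): x_1 ≥ 3 gives C(12,3) = 220; x_2 ≥ 7 gives C(8,3) = 56; x_3 ≥ 8 gives C(7,3) = 35; x_4 ≥ 4 gives C(11,3) = 165. Together 476.
Add back pairs where two caps are both exceeded: 10 + 4 + 56 + 0 + 4 + 1 = 75.
By inclusion–exclusion the count is 455 − 476 + 75 = 54.

54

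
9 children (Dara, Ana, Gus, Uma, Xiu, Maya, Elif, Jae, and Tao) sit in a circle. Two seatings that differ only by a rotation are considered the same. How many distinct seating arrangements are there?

Around a circle, 9 distinct people have 9!/9 = (8)! = 40320 rotationally distinct seatings.

40320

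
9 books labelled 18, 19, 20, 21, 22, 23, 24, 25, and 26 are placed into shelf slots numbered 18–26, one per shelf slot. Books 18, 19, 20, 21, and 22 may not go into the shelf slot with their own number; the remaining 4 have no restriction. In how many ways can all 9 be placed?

Let Aᵢ (for 18 ≤ i ≤ 22) be the placements that put book i in its forbidden shelf slot. Any j of these fix j positions, leaving (9−j)! ways to fill the rest, and there are C(5,j) ways to pick which j.
By inclusion–exclusion, the number of valid placements is Σ_{j=0}^{5} (−1)^j C(5,j)·(9−j)!.
Computing: 362880 − 201600 + 50400 − 7200 + 600 − 24 = 205056.

205056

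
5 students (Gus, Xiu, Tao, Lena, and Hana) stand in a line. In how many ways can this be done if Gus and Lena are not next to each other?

72

Of the 5! = 120 arrangements, those with Gus and Lena adjacent number 2 × 4! = 48 (treat the pair as a block with 2 internal orders).
Complementary counting: 120 − 48 = 72.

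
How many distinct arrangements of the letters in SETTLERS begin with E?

Fix E in the first position and arrange the remaining 7 letters.
Those 7 letters have S appearing twice and T appearing twice, giving (7)!/(2!·2!) = 1260.

1260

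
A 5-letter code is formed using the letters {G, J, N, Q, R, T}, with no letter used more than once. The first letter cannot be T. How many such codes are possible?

The first letter has 6−1 = 5 choices (anything except T).
The remaining 4 letters are filled from the other 5 symbols without repetition: 5 × 4 × 3 × 2 = 120.
Total: 5 × 120 = 600.

600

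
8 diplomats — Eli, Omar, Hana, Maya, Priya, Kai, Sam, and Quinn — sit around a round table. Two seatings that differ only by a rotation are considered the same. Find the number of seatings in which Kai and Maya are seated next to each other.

1440

Glue Kai and Maya into a block (2 internal orders). Seating 7 units around a circle gives (6)! arrangements.
So 2 × (6)! = 2 × 720 = 1440.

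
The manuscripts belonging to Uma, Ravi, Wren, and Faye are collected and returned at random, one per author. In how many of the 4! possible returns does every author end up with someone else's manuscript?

This is the derangement count D_4: permutations of 4 items with no fixed point.
By inclusion–exclusion this is Σ_{j=0}^{4} (−1)^j C(4,j)·(4−j)!.
Computing: 24 − 24 + 12 − 4 + 1 = 9.

9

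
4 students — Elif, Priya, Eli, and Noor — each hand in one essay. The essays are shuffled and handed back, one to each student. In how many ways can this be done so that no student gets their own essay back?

This is the derangement count D_4: permutations of 4 items with no fixed point.
By inclusion–exclusion this is Σ_{j=0}^{4} (−1)^j C(4,j)·(4−j)!.
Computing: 24 − 24 + 12 − 4 + 1 = 9.

9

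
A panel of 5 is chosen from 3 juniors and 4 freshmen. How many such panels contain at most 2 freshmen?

Split by how many freshmen are chosen (0 through 2).
Sum: C(4,0)·C(3,5) + C(4,1)·C(3,4) + C(4,2)·C(3,3) = 0 + 0 + 6 = 6.

6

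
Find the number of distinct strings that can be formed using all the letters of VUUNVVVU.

Letter multiplicities in VUUNVVVU: N×1, U×3, V×4.
The number of distinct arrangements is 8!/(4!·3!) = 40320/144 = 280.

280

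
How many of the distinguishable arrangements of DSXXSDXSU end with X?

1680

Fix X in the last position and arrange the remaining 8 letters.
Those 8 letters have D appearing twice, S appearing 3 times, and X appearing twice, giving (8)!/(3!·2!·2!) = 1680.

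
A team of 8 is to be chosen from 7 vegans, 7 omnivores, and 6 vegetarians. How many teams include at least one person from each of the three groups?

With no constraint there are C(20,8) = 125970 possible selections.
Selections missing a whole group: no vegans → C(13,8) = 1287; no omnivores → C(13,8) = 1287; no vegetarians → C(14,8) = 3003.
Add back selections omitting two groups (i.e. drawn from a single group): C(7,8) + C(7,8) + C(6,8) = 0.
By inclusion–exclusion: 125970 − 5577 + 0 = 120393.

120393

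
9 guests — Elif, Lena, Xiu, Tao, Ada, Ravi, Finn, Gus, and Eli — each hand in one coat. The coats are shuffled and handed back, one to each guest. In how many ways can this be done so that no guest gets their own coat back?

133496

This is the derangement count D_9: permutations of 9 items with no fixed point.
By inclusion–exclusion this is Σ_{j=0}^{9} (−1)^j C(9,j)·(9−j)!.
Computing: 362880 − 362880 + 181440 − 60480 + 15120 − 3024 + 504 − 72 + 9 − 1 = 133496.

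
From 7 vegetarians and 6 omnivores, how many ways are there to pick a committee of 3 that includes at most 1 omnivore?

161

Split by how many omnivores are chosen (0 through 1).
Sum: C(6,0)·C(7,3) + C(6,1)·C(7,2) = 35 + 126 = 161.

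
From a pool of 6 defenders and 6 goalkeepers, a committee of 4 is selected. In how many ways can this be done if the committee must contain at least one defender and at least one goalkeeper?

465

With no constraint there are C(12,4) = 495 possible selections.
Subtract selections that omit an entire group: no defenders → C(6,4) = 15; no goalkeepers → C(6,4) = 15.
Both groups omitted at once is impossible, so 495 − 30 = 465.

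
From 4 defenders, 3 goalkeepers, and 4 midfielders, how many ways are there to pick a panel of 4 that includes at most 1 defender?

175

Split by how many defenders are chosen (0 through 1).
Sum: C(4,0)·C(7,4) + C(4,1)·C(7,3) = 35 + 140 = 175.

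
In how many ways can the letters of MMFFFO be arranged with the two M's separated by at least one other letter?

There are 6!/(3!·2!) = 60 arrangements of MMFFFO in total.
Arrangements with the M's together: treat MM as one letter, giving (5)!/(3!) = 20.
Subtracting, 60 − 20 = 40 arrangements keep the M's apart.

40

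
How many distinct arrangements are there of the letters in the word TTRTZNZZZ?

2520

The 9 letters of TTRTZNZZZ have repeats: T appearing 3 times and Z appearing 4 times.
The number of distinct arrangements is 9!/(4!·3!) = 362880/144 = 2520.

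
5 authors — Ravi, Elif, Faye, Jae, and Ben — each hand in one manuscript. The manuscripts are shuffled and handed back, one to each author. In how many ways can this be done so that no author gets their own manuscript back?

44

Let Aᵢ be the assignments in which author i gets their own manuscript. We want the size of the complement of A₁∪…∪A_5.
By inclusion–exclusion this is Σ_{j=0}^{5} (−1)^j C(5,j)·(5−j)!.
Computing: 120 − 120 + 60 − 20 + 5 − 1 = 44.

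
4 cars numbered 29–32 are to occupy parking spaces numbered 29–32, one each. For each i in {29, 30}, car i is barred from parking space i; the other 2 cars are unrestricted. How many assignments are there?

Let Aᵢ (for i ∈ {29, 30}) be the placements that put car i in its forbidden parking space. Any j of these fix j positions, leaving (4−j)! ways to fill the rest, and there are C(2,j) ways to pick which j.
By inclusion–exclusion, the number of valid placements is Σ_{j=0}^{2} (−1)^j C(2,j)·(4−j)!.
Computing: 24 − 12 + 2 = 14.

14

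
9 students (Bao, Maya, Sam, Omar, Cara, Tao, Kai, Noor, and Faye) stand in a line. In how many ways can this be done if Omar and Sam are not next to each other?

There are 9! = 362880 arrangements in all. If Omar and Sam are adjacent, merging them into one block gives 2·(8)! = 80640 arrangements.
Complementary counting: 362880 − 80640 = 282240.

282240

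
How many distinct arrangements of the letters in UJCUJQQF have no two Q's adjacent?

There are 8!/(2!·2!·2!) = 5040 arrangements of UJCUJQQF in total.
Arrangements with the Q's together: treat QQ as one letter, giving (7)!/(2!·2!) = 1260.
Hence 5040 − 1260 = 3780.

3780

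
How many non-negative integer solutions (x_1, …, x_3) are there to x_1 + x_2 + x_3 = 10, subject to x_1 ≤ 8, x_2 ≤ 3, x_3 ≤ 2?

9

By stars and bars, unrestricted non-negative solutions to x_1+…+x_3 = 10 number C(10+2,2) = 66.
Subtract solutions that violate a single cap (substitute x_i' = x_i − (cap_i+1)): x_1 ≥ 9 gives C(3,2) = 3; x_2 ≥ 4 gives C(8,2) = 28; x_3 ≥ 3 gives C(9,2) = 36. Together 67.
Add back pairs where two caps are both exceeded: 0 + 0 + 10 = 10.
By inclusion–exclusion the count is 66 − 67 + 10 = 9.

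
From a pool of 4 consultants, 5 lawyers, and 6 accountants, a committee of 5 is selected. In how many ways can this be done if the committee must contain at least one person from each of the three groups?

Total 5-person selections from all 15: C(15,5) = 3003.
Subtract selections that omit an entire group: no consultants → C(11,5) = 462; no lawyers → C(10,5) = 252; no accountants → C(9,5) = 126.
Add back selections omitting two groups (i.e. drawn from a single group): C(4,5) + C(5,5) + C(6,5) = 7.
By inclusion–exclusion: 3003 − 840 + 7 = 2170.

2170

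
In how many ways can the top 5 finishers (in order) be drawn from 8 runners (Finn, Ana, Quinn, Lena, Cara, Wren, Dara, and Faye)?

6720

This is an ordered selection of 5 from 8: P(8,5).
That gives 8 × 7 × 6 × 5 × 4 = 6720.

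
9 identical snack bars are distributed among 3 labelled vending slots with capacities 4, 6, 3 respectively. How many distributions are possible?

14

By stars and bars, unrestricted non-negative solutions to x_1+…+x_3 = 9 number C(9+2,2) = 55.
Subtract solutions that violate a single cap (substitute x_i' = x_i − (cap_i+1)): x_1 ≥ 5 gives C(6,2) = 15; x_2 ≥ 7 gives C(4,2) = 6; x_3 ≥ 4 gives C(7,2) = 21. Together 42.
Add back pairs where two caps are both exceeded: 0 + 1 + 0 = 1.
By inclusion–exclusion the count is 55 − 42 + 1 = 14.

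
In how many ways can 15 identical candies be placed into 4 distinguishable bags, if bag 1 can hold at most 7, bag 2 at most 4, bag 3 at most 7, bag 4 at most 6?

Ignoring the caps, the number of non-negative solutions to x_1+…+x_4 = 15 is C(18,3) = 816.
Subtract solutions that violate a single cap (substitute x_i' = x_i − (cap_i+1)): x_1 ≥ 8 gives C(10,3) = 120; x_2 ≥ 5 gives C(13,3) = 286; x_3 ≥ 8 gives C(10,3) = 120; x_4 ≥ 7 gives C(11,3) = 165. Together 691.
Add back pairs where two caps are both exceeded: 10 + 0 + 1 + 10 + 20 + 1 = 42.
By inclusion–exclusion the count is 816 − 691 + 42 = 167.

167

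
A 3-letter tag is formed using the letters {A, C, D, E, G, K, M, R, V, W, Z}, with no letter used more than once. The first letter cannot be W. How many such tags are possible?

The first letter has 11−1 = 10 choices (anything except W).
The remaining 2 letters are filled from the other 10 symbols without repetition: 10 × 9 = 90.
Total: 10 × 90 = 900.

900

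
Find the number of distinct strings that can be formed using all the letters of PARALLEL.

3360

PARALLEL has 8 letters with A appearing twice and L appearing 3 times.
Dividing 8! = 40320 by 3!·2! = 12 for the repeated letters gives 3360.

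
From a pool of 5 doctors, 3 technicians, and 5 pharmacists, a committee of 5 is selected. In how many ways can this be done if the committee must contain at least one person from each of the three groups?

Unrestricted: C(13,5) = 1287 ways to pick any 5 of the 13.
Subtract selections that omit an entire group: no doctors → C(8,5) = 56; no technicians → C(10,5) = 252; no pharmacists → C(8,5) = 56.
Add back selections omitting two groups (i.e. drawn from a single group): C(5,5) + C(3,5) + C(5,5) = 2.
By inclusion–exclusion: 1287 − 364 + 2 = 925.

925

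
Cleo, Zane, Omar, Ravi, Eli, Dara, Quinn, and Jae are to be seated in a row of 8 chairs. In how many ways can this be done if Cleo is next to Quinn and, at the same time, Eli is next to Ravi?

2880

Treat {Cleo,Quinn} as one block (2 orders) and {Eli,Ravi} as another (2 orders).
That leaves 6 units to arrange: 2 × 2 × 6! = 4 × 720 = 2880.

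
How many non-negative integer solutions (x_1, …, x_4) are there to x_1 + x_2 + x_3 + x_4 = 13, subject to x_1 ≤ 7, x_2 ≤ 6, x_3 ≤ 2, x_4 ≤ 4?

By stars and bars, unrestricted non-negative solutions to x_1+…+x_4 = 13 number C(13+3,3) = 560.
Subtract solutions that violate a single cap (substitute x_i' = x_i − (cap_i+1)): x_1 ≥ 8 gives C(8,3) = 56; x_2 ≥ 7 gives C(9,3) = 84; x_3 ≥ 3 gives C(13,3) = 286; x_4 ≥ 5 gives C(11,3) = 165. Together 591.
Add back pairs where two caps are both exceeded: 0 + 10 + 1 + 20 + 4 + 56 = 91.
By inclusion–exclusion the count is 560 − 591 + 91 = 60.

60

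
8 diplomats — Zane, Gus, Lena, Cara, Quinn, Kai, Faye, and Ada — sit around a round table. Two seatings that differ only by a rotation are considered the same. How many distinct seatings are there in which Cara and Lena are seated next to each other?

Treat {Cara, Lena} as one unit (2 internal orders) and seat the resulting 7 units around the table: (6)! circular arrangements.
So 2 × (6)! = 2 × 720 = 1440.

1440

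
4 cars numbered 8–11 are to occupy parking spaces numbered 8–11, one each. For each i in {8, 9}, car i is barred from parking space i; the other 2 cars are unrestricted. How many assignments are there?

Let Aᵢ (for i ∈ {8, 9}) be the placements that put car i in its forbidden parking space. Any j of these fix j positions, leaving (4−j)! ways to fill the rest, and there are C(2,j) ways to pick which j.
By inclusion–exclusion, the number of valid placements is Σ_{j=0}^{2} (−1)^j C(2,j)·(4−j)!.
Computing: 24 − 12 + 2 = 14.

14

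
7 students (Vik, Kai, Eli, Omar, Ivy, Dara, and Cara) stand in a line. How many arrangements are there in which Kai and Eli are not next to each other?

There are 7! = 5040 arrangements in all. If Kai and Eli are adjacent, merging them into one block gives 2·(6)! = 1440 arrangements.
Complementary counting: 5040 − 1440 = 3600.

3600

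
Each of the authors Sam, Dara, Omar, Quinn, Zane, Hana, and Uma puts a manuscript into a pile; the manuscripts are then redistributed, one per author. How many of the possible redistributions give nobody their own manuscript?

1854

This is the derangement count D_7: permutations of 7 items with no fixed point.
By inclusion–exclusion this is Σ_{j=0}^{7} (−1)^j C(7,j)·(7−j)!.
Computing: 5040 − 5040 + 2520 − 840 + 210 − 42 + 7 − 1 = 1854.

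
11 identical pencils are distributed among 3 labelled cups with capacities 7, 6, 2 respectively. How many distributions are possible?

12

Ignoring the caps, the number of non-negative solutions to x_1+…+x_3 = 11 is C(13,2) = 78.
Subtract solutions that violate a single cap (substitute x_i' = x_i − (cap_i+1)): x_1 ≥ 8 gives C(5,2) = 10; x_2 ≥ 7 gives C(6,2) = 15; x_3 ≥ 3 gives C(10,2) = 45. Together 70.
Add back pairs where two caps are both exceeded: 0 + 1 + 3 = 4.
By inclusion–exclusion the count is 78 − 70 + 4 = 12.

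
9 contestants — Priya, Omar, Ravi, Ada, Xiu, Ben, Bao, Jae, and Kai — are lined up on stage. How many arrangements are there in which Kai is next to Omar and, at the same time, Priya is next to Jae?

20160

Treat {Kai,Omar} as one block (2 orders) and {Priya,Jae} as another (2 orders).
That leaves 7 units to arrange: 2 × 2 × 7! = 4 × 5040 = 20160.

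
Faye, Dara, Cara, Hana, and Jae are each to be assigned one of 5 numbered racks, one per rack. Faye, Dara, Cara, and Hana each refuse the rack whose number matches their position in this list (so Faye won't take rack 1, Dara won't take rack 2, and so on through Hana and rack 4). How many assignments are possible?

Let Aᵢ (for 1 ≤ i ≤ 4) be the placements that put person i in their forbidden rack. Any j of these fix j positions, leaving (5−j)! ways to fill the rest, and there are C(4,j) ways to pick which j.
By inclusion–exclusion, the number of valid placements is Σ_{j=0}^{4} (−1)^j C(4,j)·(5−j)!.
Computing: 120 − 96 + 36 − 8 + 1 = 53.

53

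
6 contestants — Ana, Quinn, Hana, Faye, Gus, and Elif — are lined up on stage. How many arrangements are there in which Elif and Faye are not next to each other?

Of the 6! = 720 arrangements, those with Elif and Faye adjacent number 2 × 5! = 240 (treat the pair as a block with 2 internal orders).
Complementary counting: 720 − 240 = 480.

480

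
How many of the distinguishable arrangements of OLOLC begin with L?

12

With the first slot taken by L, it remains to arrange the other 4 letters (OOLC).
Those 4 letters have O appearing twice, giving (4)!/(2!) = 12.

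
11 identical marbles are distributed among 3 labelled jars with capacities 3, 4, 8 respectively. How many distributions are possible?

14

Ignoring the caps, the number of non-negative solutions to x_1+…+x_3 = 11 is C(13,2) = 78.
Subtract solutions that violate a single cap (substitute x_i' = x_i − (cap_i+1)): x_1 ≥ 4 gives C(9,2) = 36; x_2 ≥ 5 gives C(8,2) = 28; x_3 ≥ 9 gives C(4,2) = 6. Together 70.
Add back pairs where two caps are both exceeded: 6 + 0 + 0 = 6.
By inclusion–exclusion the count is 78 − 70 + 6 = 14.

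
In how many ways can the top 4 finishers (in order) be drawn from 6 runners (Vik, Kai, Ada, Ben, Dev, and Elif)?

360

There are 6 choices for 1st place, 5 for 2nd, and so on down to 3 for position 4.
That gives 6 × 5 × 4 × 3 = 360.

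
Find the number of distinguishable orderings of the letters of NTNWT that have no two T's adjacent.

18

Total arrangements of NTNWT: 5!/(2!·2!) = 30.
Arrangements with the T's together: treat TT as one letter, giving (4)!/(2!) = 12.
Hence 30 − 12 = 18.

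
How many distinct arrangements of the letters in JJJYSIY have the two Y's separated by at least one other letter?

300

Total arrangements of JJJYSIY: 7!/(3!·2!) = 420.
Arrangements with the Y's together: treat YY as one letter, giving (6)!/(3!) = 120.
Hence 420 − 120 = 300.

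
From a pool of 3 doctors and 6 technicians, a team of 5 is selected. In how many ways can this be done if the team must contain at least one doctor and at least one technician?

With no constraint there are C(9,5) = 126 possible selections.
Subtract selections that omit an entire group: no doctors → C(6,5) = 6; no technicians → C(3,5) = 0.
Both groups omitted at once is impossible, so 126 − 6 = 120.

120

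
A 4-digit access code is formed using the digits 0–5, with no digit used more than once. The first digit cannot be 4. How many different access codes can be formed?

300

The first digit has 6−1 = 5 choices (anything except 4).
The remaining 3 digits are filled from the other 5 symbols without repetition: 5 × 4 × 3 = 60.
Total: 5 × 60 = 300.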